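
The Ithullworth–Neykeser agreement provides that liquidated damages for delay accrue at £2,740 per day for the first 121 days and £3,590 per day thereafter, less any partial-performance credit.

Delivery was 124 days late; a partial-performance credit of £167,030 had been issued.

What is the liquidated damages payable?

First 121 days: 121 × £2,740 = £331,540
Remaining days: (124 − 121) × £3,590 = £10,770
Accrued per-day damages: £331,540 + £10,770 = £342,310
Less partial-performance credit: £342,310 − £167,030 = £175,280

£175,280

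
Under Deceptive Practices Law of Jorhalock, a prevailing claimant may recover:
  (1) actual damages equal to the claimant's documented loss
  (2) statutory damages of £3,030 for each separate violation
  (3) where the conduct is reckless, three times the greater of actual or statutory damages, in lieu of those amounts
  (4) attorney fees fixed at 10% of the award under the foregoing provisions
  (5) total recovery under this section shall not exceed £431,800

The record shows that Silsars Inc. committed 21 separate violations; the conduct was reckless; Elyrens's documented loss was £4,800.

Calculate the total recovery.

Statutory damages: 21 × £3,030 = £63,630
Greater of actual damages (£4,800) or statutory damages (£63,630): £63,630
Trebled: 3 × £63,630 = £190,890
Attorney fees: 10% of £190,890 = £19,089
Total before cap: £190,890 + £19,089 = £209,979
Cap at £431,800: £209,979 is within the cap, no reduction.

£209,979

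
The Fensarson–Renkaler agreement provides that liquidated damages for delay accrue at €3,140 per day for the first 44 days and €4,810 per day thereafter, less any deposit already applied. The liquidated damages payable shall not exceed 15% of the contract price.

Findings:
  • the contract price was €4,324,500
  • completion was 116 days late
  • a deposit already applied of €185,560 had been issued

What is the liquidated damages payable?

€298,920

First 44 days: 44 × €3,140 = €138,160
Remaining days: (116 − 44) × €4,810 = €346,320
Accrued per-day damages: €138,160 + €346,320 = €484,480
Less deposit already applied: €484,480 − €185,560 = €298,920
Cap: 15% of €4,324,500 = €648,675
Cap at €648,675: €298,920 is within the cap, no reduction.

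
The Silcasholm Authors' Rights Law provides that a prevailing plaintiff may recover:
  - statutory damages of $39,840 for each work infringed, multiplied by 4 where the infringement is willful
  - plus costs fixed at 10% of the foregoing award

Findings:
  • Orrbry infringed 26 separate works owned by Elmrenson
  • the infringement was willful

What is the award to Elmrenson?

$4,557,696

Statutory damages: 26 × $39,840 = $1,035,840
Multiplied by 4: 4 × $1,035,840 = $4,143,360
Costs: 10% of $4,143,360 = $414,336
Award plus costs: $4,143,360 + $414,336 = $4,557,696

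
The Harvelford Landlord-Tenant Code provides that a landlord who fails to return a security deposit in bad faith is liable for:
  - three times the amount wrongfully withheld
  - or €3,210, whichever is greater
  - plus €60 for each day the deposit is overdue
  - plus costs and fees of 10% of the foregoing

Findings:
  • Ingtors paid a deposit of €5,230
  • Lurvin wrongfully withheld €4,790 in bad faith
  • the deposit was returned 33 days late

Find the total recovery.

Recovery: €17,985

Trebled: 3 × €4,790 = €14,370
Minimum €3,210: €14,370 meets the minimum, no increase.
Late-return penalty: 33 × €60 = €1,980
Damages plus late penalty: €14,370 + €1,980 = €16,350
Costs and fees: 10% of €16,350 = €1,635
Total recovery: €16,350 + €1,635 = €17,985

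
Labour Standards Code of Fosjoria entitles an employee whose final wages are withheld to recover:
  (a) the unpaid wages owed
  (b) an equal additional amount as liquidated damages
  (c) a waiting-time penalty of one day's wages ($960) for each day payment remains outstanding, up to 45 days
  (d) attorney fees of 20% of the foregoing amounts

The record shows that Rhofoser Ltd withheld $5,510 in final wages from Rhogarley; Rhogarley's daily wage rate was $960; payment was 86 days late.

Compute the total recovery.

$65,064

Liquidated damages (equal amount): $5,510
Penalty days: min(86, 45) = 45
Waiting-time penalty: 45 × $960 = $43,200
Subtotal: $5,510 + $5,510 + $43,200 = $54,220
Attorney fees: 20% of $54,220 = $10,844
Total award: $54,220 + $10,844 = $65,064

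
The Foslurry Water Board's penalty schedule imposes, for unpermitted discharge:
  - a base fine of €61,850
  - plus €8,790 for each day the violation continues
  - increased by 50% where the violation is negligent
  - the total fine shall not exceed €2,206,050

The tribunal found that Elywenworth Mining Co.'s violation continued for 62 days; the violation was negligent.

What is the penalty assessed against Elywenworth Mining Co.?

Per-day component: 62 × €8,790 = €544,980
Base plus per-day: €61,850 + €544,980 = €606,830
Enhancement: 50% of €606,830 = €303,415
Enhanced fine: €606,830 + €303,415 = €910,245
Cap at €2,206,050: €910,245 is within the cap, no reduction.

€910,245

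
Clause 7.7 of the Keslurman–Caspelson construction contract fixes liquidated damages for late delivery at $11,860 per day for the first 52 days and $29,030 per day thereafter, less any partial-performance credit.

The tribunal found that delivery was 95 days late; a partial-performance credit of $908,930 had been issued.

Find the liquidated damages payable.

First 52 days: 52 × $11,860 = $616,720
Remaining days: (95 − 52) × $29,030 = $1,248,290
Accrued per-day damages: $616,720 + $1,248,290 = $1,865,010
Less partial-performance credit: $1,865,010 − $908,930 = $956,080

$956,080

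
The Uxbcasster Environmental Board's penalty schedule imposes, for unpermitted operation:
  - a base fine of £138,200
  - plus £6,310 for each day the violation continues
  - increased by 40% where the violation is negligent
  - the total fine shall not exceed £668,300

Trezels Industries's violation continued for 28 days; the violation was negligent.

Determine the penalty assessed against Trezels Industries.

£440,832

Per-day component: 28 × £6,310 = £176,680
Base plus per-day: £138,200 + £176,680 = £314,880
Enhancement: 40% of £314,880 = £125,952
Enhanced fine: £314,880 + £125,952 = £440,832
Cap at £668,300: £440,832 is within the cap, no reduction.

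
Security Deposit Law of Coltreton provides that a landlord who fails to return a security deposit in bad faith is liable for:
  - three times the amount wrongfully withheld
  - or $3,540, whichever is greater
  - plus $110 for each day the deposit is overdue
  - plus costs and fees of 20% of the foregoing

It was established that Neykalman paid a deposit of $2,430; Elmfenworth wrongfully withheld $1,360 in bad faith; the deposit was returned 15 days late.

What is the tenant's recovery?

$6,876

Trebled: 3 × $1,360 = $4,080
Minimum $3,540: $4,080 meets the minimum, no increase.
Late-return penalty: 15 × $110 = $1,650
Damages plus late penalty: $4,080 + $1,650 = $5,730
Costs and fees: 20% of $5,730 = $1,146
Total recovery: $5,730 + $1,146 = $6,876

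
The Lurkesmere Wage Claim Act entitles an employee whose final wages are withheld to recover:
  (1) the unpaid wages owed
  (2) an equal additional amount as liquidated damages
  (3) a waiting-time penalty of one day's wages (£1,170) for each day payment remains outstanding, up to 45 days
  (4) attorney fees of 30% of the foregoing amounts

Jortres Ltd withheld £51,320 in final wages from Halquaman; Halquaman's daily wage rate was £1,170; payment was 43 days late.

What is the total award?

£198,835

Liquidated damages (equal amount): £51,320
Penalty days: min(43, 45) = 43
Waiting-time penalty: 43 × £1,170 = £50,310
Subtotal: £51,320 + £51,320 + £50,310 = £152,950
Attorney fees: 30% of £152,950 = £45,885
Total award: £152,950 + £45,885 = £198,835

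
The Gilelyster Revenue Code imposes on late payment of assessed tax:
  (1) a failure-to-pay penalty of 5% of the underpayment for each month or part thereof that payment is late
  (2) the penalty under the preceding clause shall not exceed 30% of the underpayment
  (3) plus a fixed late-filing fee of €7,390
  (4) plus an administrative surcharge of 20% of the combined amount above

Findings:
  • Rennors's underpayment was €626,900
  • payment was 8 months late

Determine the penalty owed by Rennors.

€234,552

Accrued rate: 5% × 8 = 40%, capped at 30% → 30%
Failure-to-pay penalty: 30% of €626,900 = €188,070
Penalty before surcharge: €188,070 + €7,390 = €195,460
Administrative surcharge: 20% of €195,460 = €39,092
Total penalty: €195,460 + €39,092 = €234,552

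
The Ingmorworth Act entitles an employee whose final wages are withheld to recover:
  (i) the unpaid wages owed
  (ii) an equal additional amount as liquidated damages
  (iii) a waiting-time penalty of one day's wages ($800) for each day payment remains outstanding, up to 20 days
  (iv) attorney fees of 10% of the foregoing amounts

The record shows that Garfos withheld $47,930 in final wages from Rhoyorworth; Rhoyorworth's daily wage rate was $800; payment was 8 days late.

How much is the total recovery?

Liquidated damages (equal amount): $47,930
Penalty days: min(8, 20) = 8
Waiting-time penalty: 8 × $800 = $6,400
Subtotal: $47,930 + $47,930 + $6,400 = $102,260
Attorney fees: 10% of $102,260 = $10,226
Total award: $102,260 + $10,226 = $112,486

Total award: $112,486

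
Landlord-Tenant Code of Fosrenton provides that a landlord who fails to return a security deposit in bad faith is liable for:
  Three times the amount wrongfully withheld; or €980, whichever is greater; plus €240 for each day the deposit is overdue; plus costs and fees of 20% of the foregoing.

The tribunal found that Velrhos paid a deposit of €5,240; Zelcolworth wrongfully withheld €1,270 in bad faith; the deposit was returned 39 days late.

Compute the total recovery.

€15,804

Trebled: 3 × €1,270 = €3,810
Minimum €980: €3,810 meets the minimum, no increase.
Late-return penalty: 39 × €240 = €9,360
Damages plus late penalty: €3,810 + €9,360 = €13,170
Costs and fees: 20% of €13,170 = €2,634
Total recovery: €13,170 + €2,634 = €15,804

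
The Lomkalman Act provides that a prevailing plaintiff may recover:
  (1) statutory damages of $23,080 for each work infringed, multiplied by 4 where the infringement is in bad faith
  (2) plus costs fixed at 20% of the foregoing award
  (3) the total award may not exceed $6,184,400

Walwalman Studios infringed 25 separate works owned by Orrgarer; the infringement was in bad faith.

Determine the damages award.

Statutory damages: 25 × $23,080 = $577,000
Multiplied by 4: 4 × $577,000 = $2,308,000
Costs: 20% of $2,308,000 = $461,600
Award plus costs: $2,308,000 + $461,600 = $2,769,600
Cap at $6,184,400: $2,769,600 is within the cap, no reduction.

$2,769,600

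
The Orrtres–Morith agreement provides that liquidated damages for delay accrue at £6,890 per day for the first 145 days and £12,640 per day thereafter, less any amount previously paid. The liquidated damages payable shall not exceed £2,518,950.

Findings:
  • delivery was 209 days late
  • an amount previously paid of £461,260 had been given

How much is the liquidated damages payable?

First 145 days: 145 × £6,890 = £999,050
Remaining days: (209 − 145) × £12,640 = £808,960
Accrued per-day damages: £999,050 + £808,960 = £1,808,010
Less amount previously paid: £1,808,010 − £461,260 = £1,346,750
Cap at £2,518,950: £1,346,750 is within the cap, no reduction.

£1,346,750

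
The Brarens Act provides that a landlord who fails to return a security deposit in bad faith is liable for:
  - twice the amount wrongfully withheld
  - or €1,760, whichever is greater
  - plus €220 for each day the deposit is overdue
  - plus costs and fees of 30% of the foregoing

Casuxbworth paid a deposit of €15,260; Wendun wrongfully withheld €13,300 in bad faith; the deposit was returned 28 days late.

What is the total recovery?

€42,588

Doubled: 2 × €13,300 = €26,600
Minimum €1,760: €26,600 meets the minimum, no increase.
Late-return penalty: 28 × €220 = €6,160
Damages plus late penalty: €26,600 + €6,160 = €32,760
Costs and fees: 30% of €32,760 = €9,828
Total recovery: €32,760 + €9,828 = €42,588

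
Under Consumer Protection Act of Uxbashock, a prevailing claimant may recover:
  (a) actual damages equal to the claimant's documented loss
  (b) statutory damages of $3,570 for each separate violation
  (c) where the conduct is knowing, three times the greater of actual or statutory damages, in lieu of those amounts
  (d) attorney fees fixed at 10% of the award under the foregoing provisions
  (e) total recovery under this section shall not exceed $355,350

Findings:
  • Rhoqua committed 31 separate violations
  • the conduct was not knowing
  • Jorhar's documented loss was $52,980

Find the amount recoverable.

Statutory damages: 31 × $3,570 = $110,670
Conduct not knowing: the in-lieu enhancement does not apply.
Actual plus statutory damages: $52,980 + $110,670 = $163,650
Attorney fees: 10% of $163,650 = $16,365
Total before cap: $163,650 + $16,365 = $180,015
Cap at $355,350: $180,015 is within the cap, no reduction.

Total recovery: $180,015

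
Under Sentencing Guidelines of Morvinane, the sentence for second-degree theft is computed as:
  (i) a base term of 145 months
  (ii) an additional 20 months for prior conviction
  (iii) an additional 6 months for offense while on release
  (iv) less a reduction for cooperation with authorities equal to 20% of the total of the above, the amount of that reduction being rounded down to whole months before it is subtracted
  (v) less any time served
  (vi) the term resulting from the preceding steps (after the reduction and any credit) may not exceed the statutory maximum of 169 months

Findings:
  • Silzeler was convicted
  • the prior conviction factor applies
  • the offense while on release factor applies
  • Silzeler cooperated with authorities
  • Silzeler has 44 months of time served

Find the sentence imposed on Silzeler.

93 months

Prior conviction enhancement: +20 months
Offense while on release enhancement: +6 months
Adjusted term: 145 months + 20 months + 6 months = 171 months
Cooperation with authorities reduction: 20% of 171 months = 34 months (rounded down)
After reduction: 171 − 34 = 137 months
Less time served: 137 months − 44 months = 93 months
Cap at 169 months: 93 months is within the cap, no reduction.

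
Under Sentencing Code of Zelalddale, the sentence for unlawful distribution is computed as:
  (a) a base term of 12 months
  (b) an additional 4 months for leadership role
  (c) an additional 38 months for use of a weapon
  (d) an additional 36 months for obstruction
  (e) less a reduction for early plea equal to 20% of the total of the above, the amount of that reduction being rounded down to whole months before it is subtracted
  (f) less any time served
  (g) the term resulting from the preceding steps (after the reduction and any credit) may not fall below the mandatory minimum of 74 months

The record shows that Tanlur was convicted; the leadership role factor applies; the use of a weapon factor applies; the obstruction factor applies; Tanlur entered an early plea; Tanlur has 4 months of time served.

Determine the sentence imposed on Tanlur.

74 months

Leadership role enhancement: +4 months
Use of a weapon enhancement: +38 months
Obstruction enhancement: +36 months
Adjusted term: 12 months + 4 months + 38 months + 36 months = 90 months
Early plea reduction: 20% of 90 months = 18 months (rounded down)
After reduction: 90 − 18 = 72 months
Less time served: 72 months − 4 months = 68 months
Minimum 74 months: 68 months is below the minimum → 74 months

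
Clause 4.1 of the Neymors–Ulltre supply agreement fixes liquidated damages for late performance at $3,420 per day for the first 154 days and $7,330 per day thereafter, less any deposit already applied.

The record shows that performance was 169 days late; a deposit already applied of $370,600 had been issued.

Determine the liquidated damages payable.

First 154 days: 154 × $3,420 = $526,680
Remaining days: (169 − 154) × $7,330 = $109,950
Accrued per-day damages: $526,680 + $109,950 = $636,630
Less deposit already applied: $636,630 − $370,600 = $266,030

$266,030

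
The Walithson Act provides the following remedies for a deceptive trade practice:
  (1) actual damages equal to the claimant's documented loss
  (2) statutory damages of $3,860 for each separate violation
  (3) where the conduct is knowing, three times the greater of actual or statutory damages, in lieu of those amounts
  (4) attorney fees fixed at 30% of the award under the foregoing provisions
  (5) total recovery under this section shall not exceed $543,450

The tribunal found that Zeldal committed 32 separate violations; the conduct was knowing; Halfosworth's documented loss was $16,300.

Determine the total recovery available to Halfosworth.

Statutory damages: 32 × $3,860 = $123,520
Greater of actual damages ($16,300) or statutory damages ($123,520): $123,520
Trebled: 3 × $123,520 = $370,560
Attorney fees: 30% of $370,560 = $111,168
Total before cap: $370,560 + $111,168 = $481,728
Cap at $543,450: $481,728 is within the cap, no reduction.

$481,728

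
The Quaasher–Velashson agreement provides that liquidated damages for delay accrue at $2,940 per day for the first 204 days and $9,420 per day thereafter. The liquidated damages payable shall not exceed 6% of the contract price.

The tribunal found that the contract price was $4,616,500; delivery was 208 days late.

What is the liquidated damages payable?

First 204 days: 204 × $2,940 = $599,760
Remaining days: (208 − 204) × $9,420 = $37,680
Accrued per-day damages: $599,760 + $37,680 = $637,440
Cap: 6% of $4,616,500 = $276,990
Cap at $276,990: $637,440 exceeds the cap → $276,990

Liquidated damages: $276,990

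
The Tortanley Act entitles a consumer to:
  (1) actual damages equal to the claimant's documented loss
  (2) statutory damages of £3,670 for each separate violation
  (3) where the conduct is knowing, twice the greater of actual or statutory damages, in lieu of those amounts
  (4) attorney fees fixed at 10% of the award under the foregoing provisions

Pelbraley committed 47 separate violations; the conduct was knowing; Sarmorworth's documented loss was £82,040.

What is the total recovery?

£379,478

Statutory damages: 47 × £3,670 = £172,490
Greater of actual damages (£82,040) or statutory damages (£172,490): £172,490
Doubled: 2 × £172,490 = £344,980
Attorney fees: 10% of £344,980 = £34,498
Total recovery: £344,980 + £34,498 = £379,478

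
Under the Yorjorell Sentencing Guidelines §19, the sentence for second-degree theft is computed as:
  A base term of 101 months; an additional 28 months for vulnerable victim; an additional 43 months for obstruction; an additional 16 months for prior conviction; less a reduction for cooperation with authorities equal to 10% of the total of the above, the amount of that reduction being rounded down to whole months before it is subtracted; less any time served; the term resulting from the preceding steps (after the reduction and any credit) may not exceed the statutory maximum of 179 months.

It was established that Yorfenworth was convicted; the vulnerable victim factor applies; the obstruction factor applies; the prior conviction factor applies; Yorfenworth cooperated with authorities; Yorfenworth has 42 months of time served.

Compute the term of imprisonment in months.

128 months

Vulnerable victim enhancement: +28 months
Obstruction enhancement: +43 months
Prior conviction enhancement: +16 months
Adjusted term: 101 months + 28 months + 43 months + 16 months = 188 months
Cooperation with authorities reduction: 10% of 188 months = 18 months (rounded down)
After reduction: 188 − 18 = 170 months
Less time served: 170 months − 42 months = 128 months
Cap at 179 months: 128 months is within the cap, no reduction.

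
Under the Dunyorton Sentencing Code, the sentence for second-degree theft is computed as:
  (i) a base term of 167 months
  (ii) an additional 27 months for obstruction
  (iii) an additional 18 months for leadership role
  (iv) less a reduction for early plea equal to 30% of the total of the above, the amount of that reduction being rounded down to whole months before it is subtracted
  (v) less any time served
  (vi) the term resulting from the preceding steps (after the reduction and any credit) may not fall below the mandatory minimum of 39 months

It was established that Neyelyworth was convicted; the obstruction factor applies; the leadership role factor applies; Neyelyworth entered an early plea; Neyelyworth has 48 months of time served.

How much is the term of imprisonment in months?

Sentence: 101 months

Obstruction enhancement: +27 months
Leadership role enhancement: +18 months
Adjusted term: 167 months + 27 months + 18 months = 212 months
Early plea reduction: 30% of 212 months = 63 months (rounded down)
After reduction: 212 − 63 = 149 months
Less time served: 149 months − 48 months = 101 months
Minimum 39 months: 101 months meets the minimum, no increase.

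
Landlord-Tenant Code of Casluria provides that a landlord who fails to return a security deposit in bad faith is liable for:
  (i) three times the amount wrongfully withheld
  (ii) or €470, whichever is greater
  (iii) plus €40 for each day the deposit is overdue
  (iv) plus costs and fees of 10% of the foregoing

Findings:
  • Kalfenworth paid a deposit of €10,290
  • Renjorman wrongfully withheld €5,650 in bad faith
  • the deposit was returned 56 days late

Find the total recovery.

Recovery: €21,109

Trebled: 3 × €5,650 = €16,950
Minimum €470: €16,950 meets the minimum, no increase.
Late-return penalty: 56 × €40 = €2,240
Damages plus late penalty: €16,950 + €2,240 = €19,190
Costs and fees: 10% of €19,190 = €1,919
Total recovery: €19,190 + €1,919 = €21,109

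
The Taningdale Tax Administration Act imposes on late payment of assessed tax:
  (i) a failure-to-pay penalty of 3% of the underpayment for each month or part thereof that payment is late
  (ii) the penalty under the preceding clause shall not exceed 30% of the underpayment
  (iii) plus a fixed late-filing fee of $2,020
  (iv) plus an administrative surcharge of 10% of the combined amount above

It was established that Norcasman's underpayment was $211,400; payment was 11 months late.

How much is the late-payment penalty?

Accrued rate: 3% × 11 = 33%, capped at 30% → 30%
Failure-to-pay penalty: 30% of $211,400 = $63,420
Penalty before surcharge: $63,420 + $2,020 = $65,440
Administrative surcharge: 10% of $65,440 = $6,544
Total penalty: $65,440 + $6,544 = $71,984

$71,984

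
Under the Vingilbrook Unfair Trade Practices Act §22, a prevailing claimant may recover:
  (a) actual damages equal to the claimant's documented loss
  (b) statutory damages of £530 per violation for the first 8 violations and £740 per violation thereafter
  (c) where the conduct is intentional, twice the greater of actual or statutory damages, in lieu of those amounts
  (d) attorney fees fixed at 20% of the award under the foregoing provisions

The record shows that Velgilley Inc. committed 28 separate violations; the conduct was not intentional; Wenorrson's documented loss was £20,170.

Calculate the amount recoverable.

First 8 violations: 8 × £530 = £4,240
Remaining violations: (28 − 8) × £740 = £14,800
Statutory damages: £4,240 + £14,800 = £19,040
Conduct not intentional: the in-lieu enhancement does not apply.
Actual plus statutory damages: £20,170 + £19,040 = £39,210
Attorney fees: 20% of £39,210 = £7,842
Total recovery: £39,210 + £7,842 = £47,052

£47,052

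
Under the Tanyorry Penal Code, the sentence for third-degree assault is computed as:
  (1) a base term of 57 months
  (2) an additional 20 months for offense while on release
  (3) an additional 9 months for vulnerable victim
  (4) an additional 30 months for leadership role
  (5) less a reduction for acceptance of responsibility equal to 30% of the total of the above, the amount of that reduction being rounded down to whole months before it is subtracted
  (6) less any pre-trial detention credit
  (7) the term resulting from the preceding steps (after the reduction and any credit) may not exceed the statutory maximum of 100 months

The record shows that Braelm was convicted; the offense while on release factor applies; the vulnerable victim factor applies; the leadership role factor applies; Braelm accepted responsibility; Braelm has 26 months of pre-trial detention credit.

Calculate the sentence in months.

56 months

Offense while on release enhancement: +20 months
Vulnerable victim enhancement: +9 months
Leadership role enhancement: +30 months
Adjusted term: 57 months + 20 months + 9 months + 30 months = 116 months
Acceptance of responsibility reduction: 30% of 116 months = 34 months (rounded down)
After reduction: 116 − 34 = 82 months
Less pre-trial detention credit: 82 months − 26 months = 56 months
Cap at 100 months: 56 months is within the cap, no reduction.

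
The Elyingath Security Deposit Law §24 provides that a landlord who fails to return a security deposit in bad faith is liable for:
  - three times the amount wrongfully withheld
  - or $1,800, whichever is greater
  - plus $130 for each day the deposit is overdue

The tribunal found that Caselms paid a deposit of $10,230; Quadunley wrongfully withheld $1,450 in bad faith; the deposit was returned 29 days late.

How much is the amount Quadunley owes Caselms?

Trebled: 3 × $1,450 = $4,350
Minimum $1,800: $4,350 meets the minimum, no increase.
Late-return penalty: 29 × $130 = $3,770
Damages plus late penalty: $4,350 + $3,770 = $8,120

$8,120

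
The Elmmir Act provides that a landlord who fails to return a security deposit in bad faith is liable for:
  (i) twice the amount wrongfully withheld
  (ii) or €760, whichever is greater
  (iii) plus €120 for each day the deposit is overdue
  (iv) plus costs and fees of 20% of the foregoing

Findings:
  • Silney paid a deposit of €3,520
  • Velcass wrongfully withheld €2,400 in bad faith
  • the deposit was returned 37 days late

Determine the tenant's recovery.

€11,088

Doubled: 2 × €2,400 = €4,800
Minimum €760: €4,800 meets the minimum, no increase.
Late-return penalty: 37 × €120 = €4,440
Damages plus late penalty: €4,800 + €4,440 = €9,240
Costs and fees: 20% of €9,240 = €1,848
Total recovery: €9,240 + €1,848 = €11,088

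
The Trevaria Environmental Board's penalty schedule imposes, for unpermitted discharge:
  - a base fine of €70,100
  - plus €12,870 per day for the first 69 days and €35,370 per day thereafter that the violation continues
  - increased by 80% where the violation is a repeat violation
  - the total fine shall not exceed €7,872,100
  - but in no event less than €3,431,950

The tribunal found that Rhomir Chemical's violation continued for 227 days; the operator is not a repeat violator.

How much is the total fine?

First 69 days: 69 × €12,870 = €888,030
Remaining days: (227 − 69) × €35,370 = €5,588,460
Per-day component: €888,030 + €5,588,460 = €6,476,490
Base plus per-day: €70,100 + €6,476,490 = €6,546,590
The operator is not a repeat violator: no 80% increase.
Cap at €7,872,100: €6,546,590 is within the cap, no reduction.
Minimum €3,431,950: €6,546,590 meets the minimum, no increase.

€6,546,590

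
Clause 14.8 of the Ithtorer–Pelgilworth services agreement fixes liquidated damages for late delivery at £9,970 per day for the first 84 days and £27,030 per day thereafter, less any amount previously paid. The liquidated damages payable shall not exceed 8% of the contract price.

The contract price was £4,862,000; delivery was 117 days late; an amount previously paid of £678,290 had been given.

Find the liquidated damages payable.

£388,960

First 84 days: 84 × £9,970 = £837,480
Remaining days: (117 − 84) × £27,030 = £891,990
Accrued per-day damages: £837,480 + £891,990 = £1,729,470
Less amount previously paid: £1,729,470 − £678,290 = £1,051,180
Cap: 8% of £4,862,000 = £388,960
Cap at £388,960: £1,051,180 exceeds the cap → £388,960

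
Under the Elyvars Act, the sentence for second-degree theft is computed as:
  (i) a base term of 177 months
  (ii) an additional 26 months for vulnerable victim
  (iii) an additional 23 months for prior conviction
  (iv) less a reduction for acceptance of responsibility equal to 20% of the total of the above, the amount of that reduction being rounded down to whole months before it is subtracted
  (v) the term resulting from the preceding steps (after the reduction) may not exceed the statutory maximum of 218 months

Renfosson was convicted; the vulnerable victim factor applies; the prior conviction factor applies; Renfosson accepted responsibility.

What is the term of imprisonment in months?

181 months

Vulnerable victim enhancement: +26 months
Prior conviction enhancement: +23 months
Adjusted term: 177 months + 26 months + 23 months = 226 months
Acceptance of responsibility reduction: 20% of 226 months = 45 months (rounded down)
After reduction: 226 − 45 = 181 months
Cap at 218 months: 181 months is within the cap, no reduction.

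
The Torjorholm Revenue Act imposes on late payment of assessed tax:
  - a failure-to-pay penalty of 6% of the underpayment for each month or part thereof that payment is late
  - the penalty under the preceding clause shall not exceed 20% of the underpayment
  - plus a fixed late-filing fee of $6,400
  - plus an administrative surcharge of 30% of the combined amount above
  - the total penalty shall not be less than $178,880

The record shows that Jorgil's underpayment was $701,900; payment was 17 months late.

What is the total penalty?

$190,814

Accrued rate: 6% × 17 = 102%, capped at 20% → 20%
Failure-to-pay penalty: 20% of $701,900 = $140,380
Penalty before surcharge: $140,380 + $6,400 = $146,780
Administrative surcharge: 30% of $146,780 = $44,034
Total penalty: $146,780 + $44,034 = $190,814
Minimum $178,880: $190,814 meets the minimum, no increase.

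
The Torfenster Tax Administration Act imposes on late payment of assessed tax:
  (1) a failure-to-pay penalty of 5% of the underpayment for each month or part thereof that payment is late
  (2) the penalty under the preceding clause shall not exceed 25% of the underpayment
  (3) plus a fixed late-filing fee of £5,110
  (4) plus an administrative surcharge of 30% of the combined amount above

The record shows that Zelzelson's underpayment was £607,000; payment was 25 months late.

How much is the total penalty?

Accrued rate: 5% × 25 = 125%, capped at 25% → 25%
Failure-to-pay penalty: 25% of £607,000 = £151,750
Penalty before surcharge: £151,750 + £5,110 = £156,860
Administrative surcharge: 30% of £156,860 = £47,058
Total penalty: £156,860 + £47,058 = £203,918

Penalty: £203,918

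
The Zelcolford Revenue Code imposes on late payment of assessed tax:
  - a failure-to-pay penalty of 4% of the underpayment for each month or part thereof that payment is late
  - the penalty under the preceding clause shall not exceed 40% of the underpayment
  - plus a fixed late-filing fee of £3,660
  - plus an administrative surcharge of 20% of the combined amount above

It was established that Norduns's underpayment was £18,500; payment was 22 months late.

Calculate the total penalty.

Penalty: £13,272

Accrued rate: 4% × 22 = 88%, capped at 40% → 40%
Failure-to-pay penalty: 40% of £18,500 = £7,400
Penalty before surcharge: £7,400 + £3,660 = £11,060
Administrative surcharge: 20% of £11,060 = £2,212
Total penalty: £11,060 + £2,212 = £13,272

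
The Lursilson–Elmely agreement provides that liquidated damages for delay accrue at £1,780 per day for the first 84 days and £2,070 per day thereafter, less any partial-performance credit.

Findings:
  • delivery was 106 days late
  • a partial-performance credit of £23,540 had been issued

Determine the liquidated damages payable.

£171,520

First 84 days: 84 × £1,780 = £149,520
Remaining days: (106 − 84) × £2,070 = £45,540
Accrued per-day damages: £149,520 + £45,540 = £195,060
Less partial-performance credit: £195,060 − £23,540 = £171,520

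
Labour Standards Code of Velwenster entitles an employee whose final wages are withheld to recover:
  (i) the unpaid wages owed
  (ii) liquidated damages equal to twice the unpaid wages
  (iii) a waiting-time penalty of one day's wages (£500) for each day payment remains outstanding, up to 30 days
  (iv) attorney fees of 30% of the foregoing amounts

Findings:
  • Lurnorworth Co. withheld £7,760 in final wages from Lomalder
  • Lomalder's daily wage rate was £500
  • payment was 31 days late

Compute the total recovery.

Doubled: 2 × £7,760 = £15,520
Penalty days: min(31, 30) = 30
Waiting-time penalty: 30 × £500 = £15,000
Subtotal: £7,760 + £15,520 + £15,000 = £38,280
Attorney fees: 30% of £38,280 = £11,484
Total award: £38,280 + £11,484 = £49,764

£49,764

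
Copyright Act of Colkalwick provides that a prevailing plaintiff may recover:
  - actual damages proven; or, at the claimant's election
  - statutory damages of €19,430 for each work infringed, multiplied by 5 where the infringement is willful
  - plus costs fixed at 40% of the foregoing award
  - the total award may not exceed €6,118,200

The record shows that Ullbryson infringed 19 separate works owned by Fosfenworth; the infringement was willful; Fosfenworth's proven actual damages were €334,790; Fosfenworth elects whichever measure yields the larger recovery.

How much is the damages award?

Statutory damages: 19 × €19,430 = €369,170
Multiplied by 5: 5 × €369,170 = €1,845,850
Greater of actual damages (€334,790) or enhanced statutory damages (€1,845,850): €1,845,850
Costs: 40% of €1,845,850 = €738,340
Award plus costs: €1,845,850 + €738,340 = €2,584,190
Cap at €6,118,200: €2,584,190 is within the cap, no reduction.

€2,584,190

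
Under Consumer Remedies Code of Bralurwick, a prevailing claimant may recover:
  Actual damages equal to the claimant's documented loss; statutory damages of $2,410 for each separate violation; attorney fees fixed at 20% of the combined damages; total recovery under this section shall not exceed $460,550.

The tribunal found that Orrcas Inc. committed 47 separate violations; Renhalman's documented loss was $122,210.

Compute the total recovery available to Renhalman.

Statutory damages: 47 × $2,410 = $113,270
Combined damages: $122,210 + $113,270 = $235,480
Attorney fees: 20% of $235,480 = $47,096
Total before cap: $235,480 + $47,096 = $282,576
Cap at $460,550: $282,576 is within the cap, no reduction.

$282,576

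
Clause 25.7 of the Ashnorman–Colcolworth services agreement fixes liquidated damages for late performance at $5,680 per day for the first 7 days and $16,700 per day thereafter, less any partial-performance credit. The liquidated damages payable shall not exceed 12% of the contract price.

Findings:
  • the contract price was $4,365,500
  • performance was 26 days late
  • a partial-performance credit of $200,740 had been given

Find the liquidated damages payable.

First 7 days: 7 × $5,680 = $39,760
Remaining days: (26 − 7) × $16,700 = $317,300
Accrued per-day damages: $39,760 + $317,300 = $357,060
Less partial-performance credit: $357,060 − $200,740 = $156,320
Cap: 12% of $4,365,500 = $523,860
Cap at $523,860: $156,320 is within the cap, no reduction.

$156,320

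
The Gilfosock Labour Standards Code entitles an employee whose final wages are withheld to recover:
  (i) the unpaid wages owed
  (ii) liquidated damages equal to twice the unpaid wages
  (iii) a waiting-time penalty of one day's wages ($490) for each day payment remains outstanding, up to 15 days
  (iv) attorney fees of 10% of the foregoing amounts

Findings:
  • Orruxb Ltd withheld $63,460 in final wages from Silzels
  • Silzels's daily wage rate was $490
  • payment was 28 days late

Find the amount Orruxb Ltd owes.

Doubled: 2 × $63,460 = $126,920
Penalty days: min(28, 15) = 15
Waiting-time penalty: 15 × $490 = $7,350
Subtotal: $63,460 + $126,920 + $7,350 = $197,730
Attorney fees: 10% of $197,730 = $19,773
Total award: $197,730 + $19,773 = $217,503

$217,503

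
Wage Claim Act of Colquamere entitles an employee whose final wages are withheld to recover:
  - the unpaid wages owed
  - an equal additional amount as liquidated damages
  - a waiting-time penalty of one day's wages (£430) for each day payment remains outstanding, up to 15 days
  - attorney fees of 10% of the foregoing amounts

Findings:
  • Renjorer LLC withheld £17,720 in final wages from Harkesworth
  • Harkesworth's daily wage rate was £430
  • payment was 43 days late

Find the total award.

Liquidated damages (equal amount): £17,720
Penalty days: min(43, 15) = 15
Waiting-time penalty: 15 × £430 = £6,450
Subtotal: £17,720 + £17,720 + £6,450 = £41,890
Attorney fees: 10% of £41,890 = £4,189
Total award: £41,890 + £4,189 = £46,079

Total award: £46,079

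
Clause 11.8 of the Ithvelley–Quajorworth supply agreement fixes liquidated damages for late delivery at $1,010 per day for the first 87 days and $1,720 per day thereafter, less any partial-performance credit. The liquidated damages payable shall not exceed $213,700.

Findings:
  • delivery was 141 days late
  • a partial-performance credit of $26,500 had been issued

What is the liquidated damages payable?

First 87 days: 87 × $1,010 = $87,870
Remaining days: (141 − 87) × $1,720 = $92,880
Accrued per-day damages: $87,870 + $92,880 = $180,750
Less partial-performance credit: $180,750 − $26,500 = $154,250
Cap at $213,700: $154,250 is within the cap, no reduction.

$154,250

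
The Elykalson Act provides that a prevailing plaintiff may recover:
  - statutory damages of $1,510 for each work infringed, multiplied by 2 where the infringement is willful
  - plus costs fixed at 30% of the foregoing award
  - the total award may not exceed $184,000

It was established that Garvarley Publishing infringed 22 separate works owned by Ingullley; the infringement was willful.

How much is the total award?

Statutory damages: 22 × $1,510 = $33,220
Doubled: 2 × $33,220 = $66,440
Costs: 30% of $66,440 = $19,932
Award plus costs: $66,440 + $19,932 = $86,372
Cap at $184,000: $86,372 is within the cap, no reduction.

$86,372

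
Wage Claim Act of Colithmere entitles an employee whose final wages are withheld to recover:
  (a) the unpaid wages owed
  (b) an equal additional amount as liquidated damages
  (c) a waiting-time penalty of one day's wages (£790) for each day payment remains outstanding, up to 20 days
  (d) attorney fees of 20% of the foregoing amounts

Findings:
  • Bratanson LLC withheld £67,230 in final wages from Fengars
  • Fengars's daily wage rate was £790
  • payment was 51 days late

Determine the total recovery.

Liquidated damages (equal amount): £67,230
Penalty days: min(51, 20) = 20
Waiting-time penalty: 20 × £790 = £15,800
Subtotal: £67,230 + £67,230 + £15,800 = £150,260
Attorney fees: 20% of £150,260 = £30,052
Total award: £150,260 + £30,052 = £180,312

£180,312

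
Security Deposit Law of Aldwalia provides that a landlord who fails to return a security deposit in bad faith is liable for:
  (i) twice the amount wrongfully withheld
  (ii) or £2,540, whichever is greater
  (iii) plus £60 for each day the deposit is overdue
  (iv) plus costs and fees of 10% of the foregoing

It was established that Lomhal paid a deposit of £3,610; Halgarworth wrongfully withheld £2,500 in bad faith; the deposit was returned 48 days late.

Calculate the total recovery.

Recovery: £8,668

Doubled: 2 × £2,500 = £5,000
Minimum £2,540: £5,000 meets the minimum, no increase.
Late-return penalty: 48 × £60 = £2,880
Damages plus late penalty: £5,000 + £2,880 = £7,880
Costs and fees: 10% of £7,880 = £788
Total recovery: £7,880 + £788 = £8,668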